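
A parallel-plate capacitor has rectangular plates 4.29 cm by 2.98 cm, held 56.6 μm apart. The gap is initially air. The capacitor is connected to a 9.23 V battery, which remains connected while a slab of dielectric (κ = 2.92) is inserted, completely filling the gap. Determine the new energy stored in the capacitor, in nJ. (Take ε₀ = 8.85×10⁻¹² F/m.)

U ≈ 24.9 nJ

A = 4.29 × 2.98 cm² = 1.28×10⁻³ m².
Initially C₁ = ε₀A/d = 8.85×10⁻¹² × 1.28×10⁻³ / 5.66×10⁻⁵ = 2.00×10⁻¹⁰ F.
U₁ = 8.51×10⁻⁹ J.
Battery connected ⇒ V is held fixed. C₂ = 2.92 C₁ and U = ½CV², so U₂/U₁ = C₂/C₁ = 2.92.
U₂ = 2.92 × 8.51×10⁻⁹ = 2.49×10⁻⁸ J.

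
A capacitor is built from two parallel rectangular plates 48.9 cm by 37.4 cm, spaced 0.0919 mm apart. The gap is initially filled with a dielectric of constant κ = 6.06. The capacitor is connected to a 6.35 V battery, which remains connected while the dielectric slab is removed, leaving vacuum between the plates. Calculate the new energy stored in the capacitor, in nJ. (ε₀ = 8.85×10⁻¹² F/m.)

355 nJ

A = 48.9 × 37.4 cm² = 0.183 m².
Initially C₁ = κε₀A/d = 6.06 × 8.85×10⁻¹² × 0.183 / 9.19×10⁻⁵ = 1.07×10⁻⁷ F.
U₁ = 2.15×10⁻⁶ J.
Battery connected ⇒ V is held fixed. C₂ = 0.165 C₁ and U = ½CV², so U₂/U₁ = C₂/C₁ = 0.165.
U₂ = 0.165 × 2.15×10⁻⁶ = 3.55×10⁻⁷ J.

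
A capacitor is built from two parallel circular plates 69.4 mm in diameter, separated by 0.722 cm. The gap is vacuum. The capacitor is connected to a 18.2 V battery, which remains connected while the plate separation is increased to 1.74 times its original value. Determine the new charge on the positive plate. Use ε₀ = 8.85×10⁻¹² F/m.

A = π(69.4/2 mm)² = 3.78×10⁻³ m².
Initially C₁ = ε₀A/d = 8.85×10⁻¹² × 3.78×10⁻³ / 7.22×10⁻³ = 4.64×10⁻¹² F.
Q₁ = 8.44×10⁻¹¹ C.
Battery connected ⇒ V is held fixed. C₂ = 0.575 C₁ and Q = CV, so Q₂/Q₁ = C₂/C₁ = 0.575.
Q₂ = 0.575 × 8.44×10⁻¹¹ = 4.85×10⁻¹¹ C.

Q ≈ 48.5 pC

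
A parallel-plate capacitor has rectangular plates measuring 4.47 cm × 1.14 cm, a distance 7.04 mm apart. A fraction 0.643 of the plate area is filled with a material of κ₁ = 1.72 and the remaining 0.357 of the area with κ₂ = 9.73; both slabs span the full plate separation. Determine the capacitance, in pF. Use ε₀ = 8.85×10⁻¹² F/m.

C ≈ 2.93 pF

A = 4.47 × 1.14 cm² = 5.10×10⁻⁴ m².
Side-by-side slabs ⇒ two capacitors in parallel, each spanning the full gap.
C₁ = κ₁ε₀A₁/d = 1.72 × 8.85×10⁻¹² × 3.28×10⁻⁴ / 7.04×10⁻³ = 7.08×10⁻¹³ F.
C₂ = κ₂ε₀A₂/d = 9.73 × 8.85×10⁻¹² × 1.82×10⁻⁴ / 7.04×10⁻³ = 2.23×10⁻¹² F.
C = C₁ + C₂ = 2.93×10⁻¹² F.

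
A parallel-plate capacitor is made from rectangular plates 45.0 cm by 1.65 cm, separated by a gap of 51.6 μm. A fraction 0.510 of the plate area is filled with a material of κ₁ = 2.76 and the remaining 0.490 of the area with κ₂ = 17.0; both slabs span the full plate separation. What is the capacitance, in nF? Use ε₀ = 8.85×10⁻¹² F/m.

A = 45.0 × 1.65 cm² = 7.43×10⁻³ m².
Side-by-side slabs ⇒ two capacitors in parallel, each spanning the full gap.
C₁ = κ₁ε₀A₁/d = 2.76 × 8.85×10⁻¹² × 3.79×10⁻³ / 5.16×10⁻⁵ = 1.79×10⁻⁹ F.
C₂ = κ₂ε₀A₂/d = 17.0 × 8.85×10⁻¹² × 3.64×10⁻³ / 5.16×10⁻⁵ = 1.06×10⁻⁸ F.
C = C₁ + C₂ = 1.24×10⁻⁸ F.

12.4 nF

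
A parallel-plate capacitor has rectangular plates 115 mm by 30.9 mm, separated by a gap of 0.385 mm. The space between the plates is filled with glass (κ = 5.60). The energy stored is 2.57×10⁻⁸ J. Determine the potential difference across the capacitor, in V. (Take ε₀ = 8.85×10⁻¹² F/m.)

A = 115 × 30.9 mm² = 3.55×10⁻³ m².
C = κε₀A/d = 5.60 × 8.85×10⁻¹² × 3.55×10⁻³ / 3.85×10⁻⁴ = 4.57×10⁻¹⁰ F.
V = √(2U/C) = √(2 × 2.57×10⁻⁸ / 4.57×10⁻¹⁰) = 10.6 V.

10.6 V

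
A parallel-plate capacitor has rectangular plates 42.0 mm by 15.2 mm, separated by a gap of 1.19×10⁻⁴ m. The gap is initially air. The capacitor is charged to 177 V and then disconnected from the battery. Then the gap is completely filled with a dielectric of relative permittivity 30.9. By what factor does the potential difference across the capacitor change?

Isolated ⇒ Q is held fixed.
C₂ = 30.9 C₁ and V = Q/C, so V₂/V₁ = C₁/C₂ = 0.0324.

V₂/V₁ ≈ 0.0324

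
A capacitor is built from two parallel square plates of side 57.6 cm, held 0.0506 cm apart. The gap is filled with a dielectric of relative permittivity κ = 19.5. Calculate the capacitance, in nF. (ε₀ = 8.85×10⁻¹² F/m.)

113 nF

A = (57.6 cm)² = 0.332 m².
C = κε₀A/d = 19.5 × 8.85×10⁻¹² × 0.332 / 5.06×10⁻⁴ = 1.13×10⁻⁷ F.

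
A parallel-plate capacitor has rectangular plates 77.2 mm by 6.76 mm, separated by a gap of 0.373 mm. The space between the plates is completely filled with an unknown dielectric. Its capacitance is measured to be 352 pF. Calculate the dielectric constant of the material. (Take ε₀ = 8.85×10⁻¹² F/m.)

A = 77.2 × 6.76 mm² = 5.22×10⁻⁴ m².
κ = Cd/(ε₀A) = 3.52×10⁻¹⁰ × 3.73×10⁻⁴ / (8.85×10⁻¹² × 5.22×10⁻⁴) = 28.4.

κ ≈ 28.4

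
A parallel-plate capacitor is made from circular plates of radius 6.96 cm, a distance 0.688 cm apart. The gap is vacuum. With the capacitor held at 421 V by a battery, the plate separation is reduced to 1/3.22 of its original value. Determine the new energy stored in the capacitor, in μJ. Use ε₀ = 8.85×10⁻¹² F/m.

5.59 μJ

A = π(6.96 cm)² = 1.52×10⁻² m².
Initially C₁ = ε₀A/d = 8.85×10⁻¹² × 1.52×10⁻² / 6.88×10⁻³ = 1.96×10⁻¹¹ F.
U₁ = 1.73×10⁻⁶ J.
Battery connected ⇒ V is held fixed. C₂ = 3.22 C₁ and U = ½CV², so U₂/U₁ = C₂/C₁ = 3.22.
U₂ = 3.22 × 1.73×10⁻⁶ = 5.59×10⁻⁶ J.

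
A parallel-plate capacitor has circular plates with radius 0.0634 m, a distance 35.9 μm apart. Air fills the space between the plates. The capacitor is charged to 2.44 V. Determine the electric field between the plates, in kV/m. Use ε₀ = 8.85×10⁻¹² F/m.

E = V/d = 2.44 / 3.59×10⁻⁵ = 6.80×10⁴ V/m.

68.0 kV/m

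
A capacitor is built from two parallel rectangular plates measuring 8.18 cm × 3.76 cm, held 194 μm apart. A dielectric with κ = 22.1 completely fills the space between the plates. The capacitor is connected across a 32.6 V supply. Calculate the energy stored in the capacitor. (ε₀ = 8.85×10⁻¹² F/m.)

1.65 μJ

A = 8.18 × 3.76 cm² = 3.08×10⁻³ m².
C = κε₀A/d = 22.1 × 8.85×10⁻¹² × 3.08×10⁻³ / 1.94×10⁻⁴ = 3.10×10⁻⁹ F.
U = ½CV² = ½ × 3.10×10⁻⁹ × (32.6)² = 1.65×10⁻⁶ J.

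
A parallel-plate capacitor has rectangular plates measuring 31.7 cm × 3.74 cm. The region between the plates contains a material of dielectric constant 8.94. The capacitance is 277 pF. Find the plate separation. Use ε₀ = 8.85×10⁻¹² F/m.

3.39 mm

A = 31.7 × 3.74 cm² = 1.19×10⁻² m².
d = κε₀A/C = 8.94 × 8.85×10⁻¹² × 1.19×10⁻² / 2.77×10⁻¹⁰ = 3.39×10⁻³ m.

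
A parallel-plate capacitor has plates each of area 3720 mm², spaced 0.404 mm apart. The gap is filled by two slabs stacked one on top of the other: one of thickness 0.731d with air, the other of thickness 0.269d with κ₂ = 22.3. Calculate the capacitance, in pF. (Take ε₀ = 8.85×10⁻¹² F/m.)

C ≈ 110 pF

A = 3720 mm² = 3.72×10⁻³ m².
Stacked slabs ⇒ two capacitors in series, each with the full plate area.
C₁ = κ₁ε₀A/d₁ = 1.00 × 8.85×10⁻¹² × 3.72×10⁻³ / 2.95×10⁻⁴ = 1.11×10⁻¹⁰ F.
C₂ = κ₂ε₀A/d₂ = 22.3 × 8.85×10⁻¹² × 3.72×10⁻³ / 1.09×10⁻⁴ = 6.76×10⁻⁹ F.
C = (1/C₁ + 1/C₂)⁻¹ = 1.10×10⁻¹⁰ F.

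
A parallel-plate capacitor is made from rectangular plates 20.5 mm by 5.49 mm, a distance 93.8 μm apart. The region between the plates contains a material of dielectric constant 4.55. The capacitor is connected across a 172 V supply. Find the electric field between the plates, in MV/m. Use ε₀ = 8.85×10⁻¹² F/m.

E = V/d = 172 / 9.38×10⁻⁵ = 1.83×10⁶ V/m.

1.83 MV/m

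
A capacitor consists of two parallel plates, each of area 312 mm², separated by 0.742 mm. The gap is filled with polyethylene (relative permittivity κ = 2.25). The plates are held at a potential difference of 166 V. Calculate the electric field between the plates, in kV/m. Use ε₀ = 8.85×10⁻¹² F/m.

E ≈ 224 kV/m

E = V/d = 166 / 7.42×10⁻⁴ = 2.24×10⁵ V/m.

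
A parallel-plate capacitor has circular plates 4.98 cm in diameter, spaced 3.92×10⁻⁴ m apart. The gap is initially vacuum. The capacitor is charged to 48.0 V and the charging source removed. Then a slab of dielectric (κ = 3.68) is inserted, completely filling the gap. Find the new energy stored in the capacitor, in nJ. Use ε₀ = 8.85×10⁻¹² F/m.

A = π(4.98/2 cm)² = 1.95×10⁻³ m².
Initially C₁ = ε₀A/d = 8.85×10⁻¹² × 1.95×10⁻³ / 3.92×10⁻⁴ = 4.40×10⁻¹¹ F.
U₁ = 5.07×10⁻⁸ J.
Isolated ⇒ Q is held fixed. C₂ = 3.68 C₁ and U = Q²/(2C), so U₂/U₁ = C₁/C₂ = 0.272.
U₂ = 0.272 × 5.07×10⁻⁸ = 1.38×10⁻⁸ J.

U ≈ 13.8 nJ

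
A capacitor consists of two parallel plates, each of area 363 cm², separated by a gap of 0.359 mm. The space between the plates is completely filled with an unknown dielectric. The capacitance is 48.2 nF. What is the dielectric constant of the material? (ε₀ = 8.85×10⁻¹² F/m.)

κ ≈ 53.9

A = 363 cm² = 3.63×10⁻² m².
κ = Cd/(ε₀A) = 4.82×10⁻⁸ × 3.59×10⁻⁴ / (8.85×10⁻¹² × 3.63×10⁻²) = 53.9.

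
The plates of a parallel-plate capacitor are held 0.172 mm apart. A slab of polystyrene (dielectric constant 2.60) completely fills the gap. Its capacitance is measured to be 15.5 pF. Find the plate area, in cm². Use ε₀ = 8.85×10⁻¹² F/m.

A = Cd/(κε₀) = 1.55×10⁻¹¹ × 1.72×10⁻⁴ / (2.60 × 8.85×10⁻¹²) = 1.16×10⁻⁴ m².

1.16 cm²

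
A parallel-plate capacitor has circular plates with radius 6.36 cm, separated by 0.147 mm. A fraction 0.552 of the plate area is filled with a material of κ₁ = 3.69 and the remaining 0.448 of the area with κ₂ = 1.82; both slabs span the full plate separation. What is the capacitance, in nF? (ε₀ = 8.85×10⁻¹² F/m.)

C ≈ 2.18 nF

A = π(6.36 cm)² = 1.27×10⁻² m².
Side-by-side slabs ⇒ two capacitors in parallel, each spanning the full gap.
C₁ = κ₁ε₀A₁/d = 3.69 × 8.85×10⁻¹² × 7.01×10⁻³ / 1.47×10⁻⁴ = 1.56×10⁻⁹ F.
C₂ = κ₂ε₀A₂/d = 1.82 × 8.85×10⁻¹² × 5.69×10⁻³ / 1.47×10⁻⁴ = 6.24×10⁻¹⁰ F.
C = C₁ + C₂ = 2.18×10⁻⁹ F.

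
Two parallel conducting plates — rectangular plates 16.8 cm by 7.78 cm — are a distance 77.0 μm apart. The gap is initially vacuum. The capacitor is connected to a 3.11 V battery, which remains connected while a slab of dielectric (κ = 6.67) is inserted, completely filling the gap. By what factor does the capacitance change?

C₂/C₁ ≈ 6.67

C = κε₀A/d scales with κ, so C₂/C₁ = κ = 6.67.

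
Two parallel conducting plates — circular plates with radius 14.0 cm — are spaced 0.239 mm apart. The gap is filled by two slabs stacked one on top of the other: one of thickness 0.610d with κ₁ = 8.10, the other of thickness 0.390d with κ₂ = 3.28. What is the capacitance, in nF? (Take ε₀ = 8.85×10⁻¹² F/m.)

A = π(14.0 cm)² = 6.16×10⁻² m².
Stacked slabs ⇒ two capacitors in series, each with the full plate area.
C₁ = κ₁ε₀A/d₁ = 8.10 × 8.85×10⁻¹² × 6.16×10⁻² / 1.46×10⁻⁴ = 3.03×10⁻⁸ F.
C₂ = κ₂ε₀A/d₂ = 3.28 × 8.85×10⁻¹² × 6.16×10⁻² / 9.32×10⁻⁵ = 1.92×10⁻⁸ F.
C = (1/C₁ + 1/C₂)⁻¹ = 1.17×10⁻⁸ F.

11.7 nF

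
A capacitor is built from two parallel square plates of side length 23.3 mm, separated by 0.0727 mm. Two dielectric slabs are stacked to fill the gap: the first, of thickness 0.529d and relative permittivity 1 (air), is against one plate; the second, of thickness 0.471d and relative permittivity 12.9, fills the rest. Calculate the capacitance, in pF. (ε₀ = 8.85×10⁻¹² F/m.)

A = (23.3 mm)² = 5.43×10⁻⁴ m².
Stacked slabs ⇒ two capacitors in series, each with the full plate area.
C₁ = κ₁ε₀A/d₁ = 1.00 × 8.85×10⁻¹² × 5.43×10⁻⁴ / 3.85×10⁻⁵ = 1.25×10⁻¹⁰ F.
C₂ = κ₂ε₀A/d₂ = 12.9 × 8.85×10⁻¹² × 5.43×10⁻⁴ / 3.42×10⁻⁵ = 1.81×10⁻⁹ F.
C = (1/C₁ + 1/C₂)⁻¹ = 1.17×10⁻¹⁰ F.

117 pF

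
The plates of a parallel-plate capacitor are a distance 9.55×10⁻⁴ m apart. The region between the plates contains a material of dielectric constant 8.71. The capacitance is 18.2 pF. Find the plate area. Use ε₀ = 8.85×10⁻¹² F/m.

225 mm²

A = Cd/(κε₀) = 1.82×10⁻¹¹ × 9.55×10⁻⁴ / (8.71 × 8.85×10⁻¹²) = 2.25×10⁻⁴ m².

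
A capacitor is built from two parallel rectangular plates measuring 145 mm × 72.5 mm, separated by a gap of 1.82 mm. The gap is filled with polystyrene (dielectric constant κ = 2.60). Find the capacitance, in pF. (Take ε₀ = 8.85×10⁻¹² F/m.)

A = 145 × 72.5 mm² = 1.05×10⁻² m².
C = κε₀A/d = 2.60 × 8.85×10⁻¹² × 1.05×10⁻² / 1.82×10⁻³ = 1.33×10⁻¹⁰ F.

133 pF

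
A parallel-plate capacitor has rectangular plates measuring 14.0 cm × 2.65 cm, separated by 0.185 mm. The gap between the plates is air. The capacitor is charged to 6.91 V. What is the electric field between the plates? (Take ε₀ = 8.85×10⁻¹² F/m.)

37.4 kV/m

E = V/d = 6.91 / 1.85×10⁻⁴ = 3.74×10⁴ V/m.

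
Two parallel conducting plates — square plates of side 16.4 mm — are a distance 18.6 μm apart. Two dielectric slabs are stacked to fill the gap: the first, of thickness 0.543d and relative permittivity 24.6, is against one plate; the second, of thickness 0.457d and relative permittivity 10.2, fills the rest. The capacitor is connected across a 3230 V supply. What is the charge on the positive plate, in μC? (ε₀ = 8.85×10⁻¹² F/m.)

Q ≈ 6.18 μC

A = (16.4 mm)² = 2.69×10⁻⁴ m².
Stacked slabs ⇒ two capacitors in series, each with the full plate area.
C₁ = κ₁ε₀A/d₁ = 24.6 × 8.85×10⁻¹² × 2.69×10⁻⁴ / 1.01×10⁻⁵ = 5.80×10⁻⁹ F.
C₂ = κ₂ε₀A/d₂ = 10.2 × 8.85×10⁻¹² × 2.69×10⁻⁴ / 8.50×10⁻⁶ = 2.86×10⁻⁹ F.
C = (1/C₁ + 1/C₂)⁻¹ = 1.91×10⁻⁹ F.
Q = CV = 1.91×10⁻⁹ × 3230 = 6.18×10⁻⁶ C.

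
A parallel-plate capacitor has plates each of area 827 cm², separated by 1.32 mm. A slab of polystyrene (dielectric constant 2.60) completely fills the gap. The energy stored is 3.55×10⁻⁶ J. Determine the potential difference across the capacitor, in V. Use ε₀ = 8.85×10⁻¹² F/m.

A = 827 cm² = 8.27×10⁻² m².
C = κε₀A/d = 2.60 × 8.85×10⁻¹² × 8.27×10⁻² / 1.32×10⁻³ = 1.44×10⁻⁹ F.
V = √(2U/C) = √(2 × 3.55×10⁻⁶ / 1.44×10⁻⁹) = 70.2 V.

70.2 V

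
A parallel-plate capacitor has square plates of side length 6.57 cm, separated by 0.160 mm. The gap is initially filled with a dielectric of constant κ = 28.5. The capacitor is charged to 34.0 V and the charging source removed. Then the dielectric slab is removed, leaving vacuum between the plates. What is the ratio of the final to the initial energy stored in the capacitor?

28.5

Isolated ⇒ Q is held fixed.
C₂ = 0.0351 C₁ and U = Q²/(2C), so U₂/U₁ = C₁/C₂ = 28.5.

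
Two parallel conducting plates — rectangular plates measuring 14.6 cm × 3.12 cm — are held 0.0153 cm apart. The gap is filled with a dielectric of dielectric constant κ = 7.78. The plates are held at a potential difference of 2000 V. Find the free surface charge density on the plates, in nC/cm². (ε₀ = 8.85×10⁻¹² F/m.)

σ ≈ 90.0 nC/cm²

A = 14.6 × 3.12 cm² = 4.56×10⁻³ m².
C = κε₀A/d = 7.78 × 8.85×10⁻¹² × 4.56×10⁻³ / 1.53×10⁻⁴ = 2.05×10⁻⁹ F.
σ = Q/A = CV/A = 2.05×10⁻⁹ × 2000 / 4.56×10⁻³ = 9.00×10⁻⁴ C/m².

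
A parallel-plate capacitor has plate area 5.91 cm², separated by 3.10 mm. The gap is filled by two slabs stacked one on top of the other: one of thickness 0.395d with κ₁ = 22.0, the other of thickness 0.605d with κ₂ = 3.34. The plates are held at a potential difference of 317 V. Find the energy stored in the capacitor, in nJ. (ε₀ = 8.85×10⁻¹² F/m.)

U ≈ 426 nJ

A = 5.91 cm² = 5.91×10⁻⁴ m².
Stacked slabs ⇒ two capacitors in series, each with the full plate area.
C₁ = κ₁ε₀A/d₁ = 22.0 × 8.85×10⁻¹² × 5.91×10⁻⁴ / 1.22×10⁻³ = 9.40×10⁻¹¹ F.
C₂ = κ₂ε₀A/d₂ = 3.34 × 8.85×10⁻¹² × 5.91×10⁻⁴ / 1.88×10⁻³ = 9.31×10⁻¹² F.
C = (1/C₁ + 1/C₂)⁻¹ = 8.47×10⁻¹² F.
U = ½CV² = ½ × 8.47×10⁻¹² × (317)² = 4.26×10⁻⁷ J.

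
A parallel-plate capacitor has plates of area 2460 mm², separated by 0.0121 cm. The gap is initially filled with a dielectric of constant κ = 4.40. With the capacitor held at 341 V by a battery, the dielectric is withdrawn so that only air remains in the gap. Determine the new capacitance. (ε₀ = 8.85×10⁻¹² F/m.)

A = 2460 mm² = 2.46×10⁻³ m².
Initially C₁ = κε₀A/d = 4.40 × 8.85×10⁻¹² × 2.46×10⁻³ / 1.21×10⁻⁴ = 7.92×10⁻¹⁰ F.
C = κε₀A/d scales with κ, so C₂/C₁ = 1/κ = 1/4.40 = 0.227.
C₂ = 0.227 × 7.92×10⁻¹⁰ = 1.80×10⁻¹⁰ F.

180 pF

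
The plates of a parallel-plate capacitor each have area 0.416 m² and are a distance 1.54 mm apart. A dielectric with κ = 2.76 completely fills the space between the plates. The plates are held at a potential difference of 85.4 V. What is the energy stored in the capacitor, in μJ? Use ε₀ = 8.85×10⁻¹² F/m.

C = κε₀A/d = 2.76 × 8.85×10⁻¹² × 0.416 / 1.54×10⁻³ = 6.60×10⁻⁹ F.
U = ½CV² = ½ × 6.60×10⁻⁹ × (85.4)² = 2.41×10⁻⁵ J.

24.1 μJ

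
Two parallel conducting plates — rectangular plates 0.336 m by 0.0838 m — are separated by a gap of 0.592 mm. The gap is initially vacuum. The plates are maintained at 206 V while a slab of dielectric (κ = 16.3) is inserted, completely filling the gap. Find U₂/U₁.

16.3

Battery connected ⇒ V is held fixed.
C₂ = 16.3 C₁ and U = ½CV², so U₂/U₁ = C₂/C₁ = 16.3.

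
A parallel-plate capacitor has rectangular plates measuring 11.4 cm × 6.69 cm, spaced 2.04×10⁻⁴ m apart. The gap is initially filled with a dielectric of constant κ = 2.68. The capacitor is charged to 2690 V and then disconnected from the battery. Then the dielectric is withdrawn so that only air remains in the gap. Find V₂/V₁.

Isolated ⇒ Q is held fixed.
C₂ = 0.373 C₁ and V = Q/C, so V₂/V₁ = C₁/C₂ = 2.68.

V₂/V₁ ≈ 2.68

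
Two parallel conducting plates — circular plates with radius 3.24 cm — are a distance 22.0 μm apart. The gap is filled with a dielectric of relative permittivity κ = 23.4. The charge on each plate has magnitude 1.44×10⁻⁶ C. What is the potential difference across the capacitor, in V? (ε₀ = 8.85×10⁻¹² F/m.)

A = π(3.24 cm)² = 3.30×10⁻³ m².
C = κε₀A/d = 23.4 × 8.85×10⁻¹² × 3.30×10⁻³ / 2.20×10⁻⁵ = 3.10×10⁻⁸ F.
V = Q/C = 1.44×10⁻⁶ / 3.10×10⁻⁸ = 46.4 V.

V ≈ 46.4 V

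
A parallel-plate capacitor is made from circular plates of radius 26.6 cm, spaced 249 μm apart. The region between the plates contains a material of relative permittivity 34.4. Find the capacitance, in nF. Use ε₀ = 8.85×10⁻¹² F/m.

C ≈ 272 nF

A = π(26.6 cm)² = 0.222 m².
C = κε₀A/d = 34.4 × 8.85×10⁻¹² × 0.222 / 2.49×10⁻⁴ = 2.72×10⁻⁷ F.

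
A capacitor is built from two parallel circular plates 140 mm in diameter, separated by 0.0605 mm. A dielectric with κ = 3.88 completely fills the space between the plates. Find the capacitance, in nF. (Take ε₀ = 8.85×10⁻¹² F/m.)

8.74 nF

A = π(140/2 mm)² = 1.54×10⁻² m².
C = κε₀A/d = 3.88 × 8.85×10⁻¹² × 1.54×10⁻² / 6.05×10⁻⁵ = 8.74×10⁻⁹ F.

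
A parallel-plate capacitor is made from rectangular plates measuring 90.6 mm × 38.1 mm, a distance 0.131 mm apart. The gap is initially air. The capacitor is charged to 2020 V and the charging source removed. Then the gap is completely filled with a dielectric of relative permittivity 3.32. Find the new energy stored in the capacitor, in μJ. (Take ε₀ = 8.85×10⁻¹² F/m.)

A = 90.6 × 38.1 mm² = 3.45×10⁻³ m².
Initially C₁ = ε₀A/d = 8.85×10⁻¹² × 3.45×10⁻³ / 1.31×10⁻⁴ = 2.33×10⁻¹⁰ F.
U₁ = 4.76×10⁻⁴ J.
Isolated ⇒ Q is held fixed. C₂ = 3.32 C₁ and U = Q²/(2C), so U₂/U₁ = C₁/C₂ = 0.301.
U₂ = 0.301 × 4.76×10⁻⁴ = 1.43×10⁻⁴ J.

143 μJ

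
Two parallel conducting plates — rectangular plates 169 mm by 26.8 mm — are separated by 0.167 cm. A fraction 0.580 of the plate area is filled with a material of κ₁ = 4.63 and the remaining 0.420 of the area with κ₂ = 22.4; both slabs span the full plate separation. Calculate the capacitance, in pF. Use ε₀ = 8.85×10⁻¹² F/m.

C ≈ 290 pF

A = 169 × 26.8 mm² = 4.53×10⁻³ m².
Side-by-side slabs ⇒ two capacitors in parallel, each spanning the full gap.
C₁ = κ₁ε₀A₁/d = 4.63 × 8.85×10⁻¹² × 2.63×10⁻³ / 1.67×10⁻³ = 6.45×10⁻¹¹ F.
C₂ = κ₂ε₀A₂/d = 22.4 × 8.85×10⁻¹² × 1.90×10⁻³ / 1.67×10⁻³ = 2.26×10⁻¹⁰ F.
C = C₁ + C₂ = 2.90×10⁻¹⁰ F.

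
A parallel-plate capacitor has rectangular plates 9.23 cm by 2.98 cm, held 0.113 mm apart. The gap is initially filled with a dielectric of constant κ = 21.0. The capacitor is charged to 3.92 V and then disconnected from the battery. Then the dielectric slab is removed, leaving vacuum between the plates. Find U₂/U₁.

U₂/U₁ ≈ 21.0

Isolated ⇒ Q is held fixed.
C₂ = 0.0476 C₁ and U = Q²/(2C), so U₂/U₁ = C₁/C₂ = 21.0.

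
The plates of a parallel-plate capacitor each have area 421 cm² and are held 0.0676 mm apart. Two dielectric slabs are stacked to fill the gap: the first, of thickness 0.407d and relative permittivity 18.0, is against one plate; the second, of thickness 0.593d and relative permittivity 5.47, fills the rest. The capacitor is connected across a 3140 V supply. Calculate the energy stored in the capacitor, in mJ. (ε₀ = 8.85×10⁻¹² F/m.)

U ≈ 207 mJ

A = 421 cm² = 4.21×10⁻² m².
Stacked slabs ⇒ two capacitors in series, each with the full plate area.
C₁ = κ₁ε₀A/d₁ = 18.0 × 8.85×10⁻¹² × 4.21×10⁻² / 2.75×10⁻⁵ = 2.44×10⁻⁷ F.
C₂ = κ₂ε₀A/d₂ = 5.47 × 8.85×10⁻¹² × 4.21×10⁻² / 4.01×10⁻⁵ = 5.08×10⁻⁸ F.
C = (1/C₁ + 1/C₂)⁻¹ = 4.21×10⁻⁸ F.
U = ½CV² = ½ × 4.21×10⁻⁸ × (3140)² = 0.207 J.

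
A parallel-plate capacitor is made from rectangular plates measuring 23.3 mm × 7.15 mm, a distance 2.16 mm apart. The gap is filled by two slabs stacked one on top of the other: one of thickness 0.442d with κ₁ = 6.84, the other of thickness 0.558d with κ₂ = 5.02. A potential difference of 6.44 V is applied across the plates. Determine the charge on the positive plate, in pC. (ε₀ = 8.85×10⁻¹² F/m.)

Q ≈ 25.0 pC

A = 23.3 × 7.15 mm² = 1.67×10⁻⁴ m².
Stacked slabs ⇒ two capacitors in series, each with the full plate area.
C₁ = κ₁ε₀A/d₁ = 6.84 × 8.85×10⁻¹² × 1.67×10⁻⁴ / 9.55×10⁻⁴ = 1.06×10⁻¹¹ F.
C₂ = κ₂ε₀A/d₂ = 5.02 × 8.85×10⁻¹² × 1.67×10⁻⁴ / 1.21×10⁻³ = 6.14×10⁻¹² F.
C = (1/C₁ + 1/C₂)⁻¹ = 3.88×10⁻¹² F.
Q = CV = 3.88×10⁻¹² × 6.44 = 2.50×10⁻¹¹ C.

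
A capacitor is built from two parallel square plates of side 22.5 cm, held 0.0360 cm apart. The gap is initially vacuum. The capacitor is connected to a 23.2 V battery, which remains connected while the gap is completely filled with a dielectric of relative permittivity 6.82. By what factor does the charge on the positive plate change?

Q₂/Q₁ ≈ 6.82

Battery connected ⇒ V is held fixed.
C₂ = 6.82 C₁ and Q = CV, so Q₂/Q₁ = C₂/C₁ = 6.82.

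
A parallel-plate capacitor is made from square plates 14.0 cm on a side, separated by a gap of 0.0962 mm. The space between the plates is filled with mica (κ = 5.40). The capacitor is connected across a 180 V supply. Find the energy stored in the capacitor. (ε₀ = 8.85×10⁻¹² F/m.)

A = (14.0 cm)² = 1.96×10⁻² m².
C = κε₀A/d = 5.40 × 8.85×10⁻¹² × 1.96×10⁻² / 9.62×10⁻⁵ = 9.74×10⁻⁹ F.
U = ½CV² = ½ × 9.74×10⁻⁹ × (180)² = 1.58×10⁻⁴ J.

U ≈ 158 μJ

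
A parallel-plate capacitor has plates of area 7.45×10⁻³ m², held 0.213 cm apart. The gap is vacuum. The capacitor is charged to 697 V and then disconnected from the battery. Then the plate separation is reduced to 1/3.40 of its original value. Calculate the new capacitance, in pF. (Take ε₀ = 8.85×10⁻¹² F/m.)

Initially C₁ = ε₀A/d = 8.85×10⁻¹² × 7.45×10⁻³ / 2.13×10⁻³ = 3.10×10⁻¹¹ F.
C = ε₀A/d scales as 1/d, so C₂/C₁ = d₁/d₂ = 3.40.
C₂ = 3.40 × 3.10×10⁻¹¹ = 1.05×10⁻¹⁰ F.

C ≈ 105 pF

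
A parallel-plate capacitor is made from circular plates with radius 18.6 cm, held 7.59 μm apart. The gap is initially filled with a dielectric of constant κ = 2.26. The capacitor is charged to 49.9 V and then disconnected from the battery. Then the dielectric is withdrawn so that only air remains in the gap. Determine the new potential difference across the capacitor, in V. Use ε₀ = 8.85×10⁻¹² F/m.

A = π(18.6 cm)² = 0.109 m².
Initially C₁ = κε₀A/d = 2.26 × 8.85×10⁻¹² × 0.109 / 7.59×10⁻⁶ = 2.86×10⁻⁷ F.
V₁ = 49.9 V.
Isolated ⇒ Q is held fixed. C₂ = 0.442 C₁ and V = Q/C, so V₂/V₁ = C₁/C₂ = 2.26.
V₂ = 2.26 × 49.9 = 1.13×10² V.

113 V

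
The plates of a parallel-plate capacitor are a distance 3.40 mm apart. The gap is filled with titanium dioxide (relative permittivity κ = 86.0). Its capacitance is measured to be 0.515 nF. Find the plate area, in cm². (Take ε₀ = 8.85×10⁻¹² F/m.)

A = Cd/(κε₀) = 5.15×10⁻¹⁰ × 3.40×10⁻³ / (86.0 × 8.85×10⁻¹²) = 2.30×10⁻³ m².

23.0 cm²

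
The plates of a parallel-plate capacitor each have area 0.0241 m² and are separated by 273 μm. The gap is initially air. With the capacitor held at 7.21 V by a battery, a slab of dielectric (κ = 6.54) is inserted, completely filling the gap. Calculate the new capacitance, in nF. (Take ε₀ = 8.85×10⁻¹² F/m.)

Initially C₁ = ε₀A/d = 8.85×10⁻¹² × 2.41×10⁻² / 2.73×10⁻⁴ = 7.81×10⁻¹⁰ F.
C = κε₀A/d scales with κ, so C₂/C₁ = κ = 6.54.
C₂ = 6.54 × 7.81×10⁻¹⁰ = 5.11×10⁻⁹ F.

C ≈ 5.11 nF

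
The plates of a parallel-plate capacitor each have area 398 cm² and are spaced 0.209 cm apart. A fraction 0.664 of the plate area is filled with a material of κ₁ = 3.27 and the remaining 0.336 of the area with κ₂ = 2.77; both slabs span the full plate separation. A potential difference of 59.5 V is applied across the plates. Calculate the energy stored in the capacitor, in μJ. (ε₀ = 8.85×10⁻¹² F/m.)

A = 398 cm² = 3.98×10⁻² m².
Side-by-side slabs ⇒ two capacitors in parallel, each spanning the full gap.
C₁ = κ₁ε₀A₁/d = 3.27 × 8.85×10⁻¹² × 2.64×10⁻² / 2.09×10⁻³ = 3.66×10⁻¹⁰ F.
C₂ = κ₂ε₀A₂/d = 2.77 × 8.85×10⁻¹² × 1.34×10⁻² / 2.09×10⁻³ = 1.57×10⁻¹⁰ F.
C = C₁ + C₂ = 5.23×10⁻¹⁰ F.
U = ½CV² = ½ × 5.23×10⁻¹⁰ × (59.5)² = 9.25×10⁻⁷ J.

0.925 μJ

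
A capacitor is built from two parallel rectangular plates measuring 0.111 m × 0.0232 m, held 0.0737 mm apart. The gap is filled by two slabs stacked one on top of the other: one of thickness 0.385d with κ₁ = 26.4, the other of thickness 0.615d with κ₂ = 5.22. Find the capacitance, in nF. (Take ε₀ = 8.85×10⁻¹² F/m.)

A = 0.111 × 0.0232 m² = 2.58×10⁻³ m².
Stacked slabs ⇒ two capacitors in series, each with the full plate area.
C₁ = κ₁ε₀A/d₁ = 26.4 × 8.85×10⁻¹² × 2.58×10⁻³ / 2.84×10⁻⁵ = 2.12×10⁻⁸ F.
C₂ = κ₂ε₀A/d₂ = 5.22 × 8.85×10⁻¹² × 2.58×10⁻³ / 4.53×10⁻⁵ = 2.62×10⁻⁹ F.
C = (1/C₁ + 1/C₂)⁻¹ = 2.34×10⁻⁹ F.

C ≈ 2.34 nF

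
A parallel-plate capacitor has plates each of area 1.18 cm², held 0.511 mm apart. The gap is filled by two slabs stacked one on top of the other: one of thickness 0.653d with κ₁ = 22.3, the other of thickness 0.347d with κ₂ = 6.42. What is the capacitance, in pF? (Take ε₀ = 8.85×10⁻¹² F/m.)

A = 1.18 cm² = 1.18×10⁻⁴ m².
Stacked slabs ⇒ two capacitors in series, each with the full plate area.
C₁ = κ₁ε₀A/d₁ = 22.3 × 8.85×10⁻¹² × 1.18×10⁻⁴ / 3.34×10⁻⁴ = 6.98×10⁻¹¹ F.
C₂ = κ₂ε₀A/d₂ = 6.42 × 8.85×10⁻¹² × 1.18×10⁻⁴ / 1.77×10⁻⁴ = 3.78×10⁻¹¹ F.
C = (1/C₁ + 1/C₂)⁻¹ = 2.45×10⁻¹¹ F.

24.5 pF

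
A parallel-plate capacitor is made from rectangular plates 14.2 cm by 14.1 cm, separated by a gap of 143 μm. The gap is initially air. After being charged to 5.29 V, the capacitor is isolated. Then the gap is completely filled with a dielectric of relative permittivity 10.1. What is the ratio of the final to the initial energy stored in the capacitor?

Isolated ⇒ Q is held fixed.
C₂ = 10.1 C₁ and U = Q²/(2C), so U₂/U₁ = C₁/C₂ = 0.0990.

U₂/U₁ ≈ 0.0990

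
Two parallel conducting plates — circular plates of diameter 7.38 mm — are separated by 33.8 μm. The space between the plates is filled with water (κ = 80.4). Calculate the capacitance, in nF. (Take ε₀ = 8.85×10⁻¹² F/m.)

C ≈ 0.901 nF

A = π(7.38/2 mm)² = 4.28×10⁻⁵ m².
C = κε₀A/d = 80.4 × 8.85×10⁻¹² × 4.28×10⁻⁵ / 3.38×10⁻⁵ = 9.01×10⁻¹⁰ F.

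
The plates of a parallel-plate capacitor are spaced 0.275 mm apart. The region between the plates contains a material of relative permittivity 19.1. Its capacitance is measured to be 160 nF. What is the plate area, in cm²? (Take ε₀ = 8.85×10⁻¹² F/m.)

A = Cd/(κε₀) = 1.60×10⁻⁷ × 2.75×10⁻⁴ / (19.1 × 8.85×10⁻¹²) = 0.260 m².

A ≈ 2603 cm²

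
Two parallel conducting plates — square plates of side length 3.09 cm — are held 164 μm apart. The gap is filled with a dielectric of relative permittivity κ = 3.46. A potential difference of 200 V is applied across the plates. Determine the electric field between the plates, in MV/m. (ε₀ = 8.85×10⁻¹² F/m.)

E = V/d = 200 / 1.64×10⁻⁴ = 1.22×10⁶ V/m.

1.22 MV/m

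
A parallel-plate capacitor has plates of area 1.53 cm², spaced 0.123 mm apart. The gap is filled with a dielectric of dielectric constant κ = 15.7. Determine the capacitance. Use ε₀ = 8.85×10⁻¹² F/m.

C ≈ 173 pF

A = 1.53 cm² = 1.53×10⁻⁴ m².
C = κε₀A/d = 15.7 × 8.85×10⁻¹² × 1.53×10⁻⁴ / 1.23×10⁻⁴ = 1.73×10⁻¹⁰ F.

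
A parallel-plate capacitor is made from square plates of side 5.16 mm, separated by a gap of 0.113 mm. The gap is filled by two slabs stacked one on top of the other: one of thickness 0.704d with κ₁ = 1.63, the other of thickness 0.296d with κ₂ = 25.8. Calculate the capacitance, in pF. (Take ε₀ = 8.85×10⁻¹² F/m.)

4.70 pF

A = (5.16 mm)² = 2.66×10⁻⁵ m².
Stacked slabs ⇒ two capacitors in series, each with the full plate area.
C₁ = κ₁ε₀A/d₁ = 1.63 × 8.85×10⁻¹² × 2.66×10⁻⁵ / 7.96×10⁻⁵ = 4.83×10⁻¹² F.
C₂ = κ₂ε₀A/d₂ = 25.8 × 8.85×10⁻¹² × 2.66×10⁻⁵ / 3.34×10⁻⁵ = 1.82×10⁻¹⁰ F.
C = (1/C₁ + 1/C₂)⁻¹ = 4.70×10⁻¹² F.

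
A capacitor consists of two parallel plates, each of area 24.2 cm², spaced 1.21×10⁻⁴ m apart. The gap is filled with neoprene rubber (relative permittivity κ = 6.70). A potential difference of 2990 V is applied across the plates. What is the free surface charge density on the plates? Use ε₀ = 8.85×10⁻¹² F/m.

A = 24.2 cm² = 2.42×10⁻³ m².
C = κε₀A/d = 6.70 × 8.85×10⁻¹² × 2.42×10⁻³ / 1.21×10⁻⁴ = 1.19×10⁻⁹ F.
σ = Q/A = CV/A = 1.19×10⁻⁹ × 2990 / 2.42×10⁻³ = 1.47×10⁻³ C/m².

147 nC/cm²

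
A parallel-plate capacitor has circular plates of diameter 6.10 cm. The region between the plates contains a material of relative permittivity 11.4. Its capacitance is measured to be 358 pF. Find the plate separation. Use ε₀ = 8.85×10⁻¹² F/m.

A = π(6.10/2 cm)² = 2.92×10⁻³ m².
d = κε₀A/C = 11.4 × 8.85×10⁻¹² × 2.92×10⁻³ / 3.58×10⁻¹⁰ = 8.24×10⁻⁴ m.

0.824 mm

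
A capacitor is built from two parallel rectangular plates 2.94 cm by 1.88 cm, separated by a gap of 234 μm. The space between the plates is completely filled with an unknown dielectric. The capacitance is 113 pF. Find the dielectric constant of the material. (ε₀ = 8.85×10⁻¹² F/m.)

A = 2.94 × 1.88 cm² = 5.53×10⁻⁴ m².
κ = Cd/(ε₀A) = 1.13×10⁻¹⁰ × 2.34×10⁻⁴ / (8.85×10⁻¹² × 5.53×10⁻⁴) = 5.41.

κ ≈ 5.41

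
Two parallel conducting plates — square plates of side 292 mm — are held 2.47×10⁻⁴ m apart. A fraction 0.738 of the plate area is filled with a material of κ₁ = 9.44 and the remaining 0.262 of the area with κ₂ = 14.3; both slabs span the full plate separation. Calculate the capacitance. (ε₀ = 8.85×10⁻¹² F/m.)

C ≈ 32.7 nF

A = (292 mm)² = 8.53×10⁻² m².
Side-by-side slabs ⇒ two capacitors in parallel, each spanning the full gap.
C₁ = κ₁ε₀A₁/d = 9.44 × 8.85×10⁻¹² × 6.29×10⁻² / 2.47×10⁻⁴ = 2.13×10⁻⁸ F.
C₂ = κ₂ε₀A₂/d = 14.3 × 8.85×10⁻¹² × 2.23×10⁻² / 2.47×10⁻⁴ = 1.14×10⁻⁸ F.
C = C₁ + C₂ = 3.27×10⁻⁸ F.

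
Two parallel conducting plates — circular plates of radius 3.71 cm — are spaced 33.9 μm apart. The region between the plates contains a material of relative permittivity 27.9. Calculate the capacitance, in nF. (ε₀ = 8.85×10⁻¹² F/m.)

A = π(3.71 cm)² = 4.32×10⁻³ m².
C = κε₀A/d = 27.9 × 8.85×10⁻¹² × 4.32×10⁻³ / 3.39×10⁻⁵ = 3.15×10⁻⁸ F.

31.5 nF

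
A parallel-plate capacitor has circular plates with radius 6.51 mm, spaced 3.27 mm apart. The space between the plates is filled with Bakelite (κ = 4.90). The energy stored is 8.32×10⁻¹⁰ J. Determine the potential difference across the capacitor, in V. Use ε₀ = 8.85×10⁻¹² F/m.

A = π(6.51 mm)² = 1.33×10⁻⁴ m².
C = κε₀A/d = 4.90 × 8.85×10⁻¹² × 1.33×10⁻⁴ / 3.27×10⁻³ = 1.77×10⁻¹² F.
V = √(2U/C) = √(2 × 8.32×10⁻¹⁰ / 1.77×10⁻¹²) = 30.7 V.

30.7 V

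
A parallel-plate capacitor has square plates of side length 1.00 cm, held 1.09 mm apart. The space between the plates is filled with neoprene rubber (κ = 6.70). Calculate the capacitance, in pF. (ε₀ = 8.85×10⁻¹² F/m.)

A = (1.00 cm)² = 1.00×10⁻⁴ m².
C = κε₀A/d = 6.70 × 8.85×10⁻¹² × 1.00×10⁻⁴ / 1.09×10⁻³ = 5.44×10⁻¹² F.

5.44 pF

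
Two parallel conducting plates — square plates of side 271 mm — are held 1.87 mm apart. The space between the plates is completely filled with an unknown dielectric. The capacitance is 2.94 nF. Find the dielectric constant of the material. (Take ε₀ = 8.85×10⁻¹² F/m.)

A = (271 mm)² = 7.34×10⁻² m².
κ = Cd/(ε₀A) = 2.94×10⁻⁹ × 1.87×10⁻³ / (8.85×10⁻¹² × 7.34×10⁻²) = 8.46.

κ ≈ 8.46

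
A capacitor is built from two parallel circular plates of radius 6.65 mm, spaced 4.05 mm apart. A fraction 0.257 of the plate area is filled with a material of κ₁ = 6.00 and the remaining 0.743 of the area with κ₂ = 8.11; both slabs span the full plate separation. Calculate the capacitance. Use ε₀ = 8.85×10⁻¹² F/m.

A = π(6.65 mm)² = 1.39×10⁻⁴ m².
Side-by-side slabs ⇒ two capacitors in parallel, each spanning the full gap.
C₁ = κ₁ε₀A₁/d = 6.00 × 8.85×10⁻¹² × 3.57×10⁻⁵ / 4.05×10⁻³ = 4.68×10⁻¹³ F.
C₂ = κ₂ε₀A₂/d = 8.11 × 8.85×10⁻¹² × 1.03×10⁻⁴ / 4.05×10⁻³ = 1.83×10⁻¹² F.
C = C₁ + C₂ = 2.30×10⁻¹² F.

2.30 pF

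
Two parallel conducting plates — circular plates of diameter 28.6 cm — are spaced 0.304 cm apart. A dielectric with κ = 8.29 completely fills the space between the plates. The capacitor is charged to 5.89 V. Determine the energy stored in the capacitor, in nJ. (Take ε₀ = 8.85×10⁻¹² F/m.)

26.9 nJ

A = π(28.6/2 cm)² = 6.42×10⁻² m².
C = κε₀A/d = 8.29 × 8.85×10⁻¹² × 6.42×10⁻² / 3.04×10⁻³ = 1.55×10⁻⁹ F.
U = ½CV² = ½ × 1.55×10⁻⁹ × (5.89)² = 2.69×10⁻⁸ J.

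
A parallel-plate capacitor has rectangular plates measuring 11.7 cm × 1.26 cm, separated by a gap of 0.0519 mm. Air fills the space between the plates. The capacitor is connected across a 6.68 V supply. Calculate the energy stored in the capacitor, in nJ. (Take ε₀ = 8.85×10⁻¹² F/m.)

U ≈ 5.61 nJ

A = 11.7 × 1.26 cm² = 1.47×10⁻³ m².
C = ε₀A/d = 8.85×10⁻¹² × 1.47×10⁻³ / 5.19×10⁻⁵ = 2.51×10⁻¹⁰ F.
U = ½CV² = ½ × 2.51×10⁻¹⁰ × (6.68)² = 5.61×10⁻⁹ J.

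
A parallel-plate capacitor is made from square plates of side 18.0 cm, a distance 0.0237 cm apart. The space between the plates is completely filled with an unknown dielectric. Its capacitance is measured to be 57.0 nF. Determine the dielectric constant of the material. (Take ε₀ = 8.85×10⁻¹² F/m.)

A = (18.0 cm)² = 3.24×10⁻² m².
κ = Cd/(ε₀A) = 5.70×10⁻⁸ × 2.37×10⁻⁴ / (8.85×10⁻¹² × 3.24×10⁻²) = 47.1.

47.1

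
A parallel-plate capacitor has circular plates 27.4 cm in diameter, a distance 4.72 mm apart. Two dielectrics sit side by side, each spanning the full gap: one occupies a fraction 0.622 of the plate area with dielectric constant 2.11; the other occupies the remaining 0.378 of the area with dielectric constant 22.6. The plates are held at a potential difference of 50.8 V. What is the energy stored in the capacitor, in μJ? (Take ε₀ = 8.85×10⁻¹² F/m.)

U ≈ 1.41 μJ

A = π(27.4/2 cm)² = 5.90×10⁻² m².
Side-by-side slabs ⇒ two capacitors in parallel, each spanning the full gap.
C₁ = κ₁ε₀A₁/d = 2.11 × 8.85×10⁻¹² × 3.67×10⁻² / 4.72×10⁻³ = 1.45×10⁻¹⁰ F.
C₂ = κ₂ε₀A₂/d = 22.6 × 8.85×10⁻¹² × 2.23×10⁻² / 4.72×10⁻³ = 9.44×10⁻¹⁰ F.
C = C₁ + C₂ = 1.09×10⁻⁹ F.
U = ½CV² = ½ × 1.09×10⁻⁹ × (50.8)² = 1.41×10⁻⁶ J.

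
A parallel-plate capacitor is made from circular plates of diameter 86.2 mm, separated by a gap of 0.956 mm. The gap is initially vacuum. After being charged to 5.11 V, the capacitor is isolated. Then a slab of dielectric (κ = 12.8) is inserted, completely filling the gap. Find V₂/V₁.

V₂/V₁ ≈ 0.0781

Isolated ⇒ Q is held fixed.
C₂ = 12.8 C₁ and V = Q/C, so V₂/V₁ = C₁/C₂ = 0.0781.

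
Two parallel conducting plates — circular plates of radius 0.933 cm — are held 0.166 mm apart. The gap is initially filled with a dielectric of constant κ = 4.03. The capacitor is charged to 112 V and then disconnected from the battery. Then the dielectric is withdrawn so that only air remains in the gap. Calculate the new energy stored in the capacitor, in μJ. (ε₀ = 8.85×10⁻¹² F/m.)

A = π(0.933 cm)² = 2.73×10⁻⁴ m².
Initially C₁ = κε₀A/d = 4.03 × 8.85×10⁻¹² × 2.73×10⁻⁴ / 1.66×10⁻⁴ = 5.88×10⁻¹¹ F.
U₁ = 3.69×10⁻⁷ J.
Isolated ⇒ Q is held fixed. C₂ = 0.248 C₁ and U = Q²/(2C), so U₂/U₁ = C₁/C₂ = 4.03.
U₂ = 4.03 × 3.69×10⁻⁷ = 1.49×10⁻⁶ J.

U ≈ 1.49 μJ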